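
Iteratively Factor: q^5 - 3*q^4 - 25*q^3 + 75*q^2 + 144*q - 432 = (q - 4)*(q^4 + q^3 - 21*q^2 - 9*q + 108) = (q - 4)*(q + 3)*(q^3 - 2*q^2 - 15*q + 36) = (q - 4)*(q + 3)*(q + 4)*(q^2 - 6*q + 9) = (q - 4)*(q - 3)*(q + 3)*(q + 4)*(q - 3)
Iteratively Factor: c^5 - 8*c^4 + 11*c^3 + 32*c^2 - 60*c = (c)*(c^4 - 8*c^3 + 11*c^2 + 32*c - 60) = c*(c - 5)*(c^3 - 3*c^2 - 4*c + 12) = c*(c - 5)*(c - 2)*(c^2 - c - 6) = c*(c - 5)*(c - 2)*(c + 2)*(c - 3)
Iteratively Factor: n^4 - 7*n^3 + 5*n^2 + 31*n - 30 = (n - 5)*(n^3 - 2*n^2 - 5*n + 6) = (n - 5)*(n - 3)*(n^2 + n - 2) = (n - 5)*(n - 3)*(n + 2)*(n - 1)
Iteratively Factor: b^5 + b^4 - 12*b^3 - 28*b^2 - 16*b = (b + 2)*(b^4 - b^3 - 10*b^2 - 8*b) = (b + 2)^2*(b^3 - 3*b^2 - 4*b) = (b - 4)*(b + 2)^2*(b^2 + b) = (b - 4)*(b + 1)*(b + 2)^2*(b)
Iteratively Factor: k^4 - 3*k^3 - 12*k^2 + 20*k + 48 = (k - 3)*(k^3 - 12*k - 16) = (k - 3)*(k + 2)*(k^2 - 2*k - 8) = (k - 3)*(k + 2)^2*(k - 4)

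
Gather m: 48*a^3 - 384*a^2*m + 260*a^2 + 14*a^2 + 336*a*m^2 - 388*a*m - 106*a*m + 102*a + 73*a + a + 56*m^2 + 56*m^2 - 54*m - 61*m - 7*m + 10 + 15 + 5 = 48*a^3 + 274*a^2 + 176*a + m^2*(336*a + 112) + m*(-384*a^2 - 494*a - 122) + 30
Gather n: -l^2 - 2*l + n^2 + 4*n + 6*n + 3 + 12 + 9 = -l^2 - 2*l + n^2 + 10*n + 24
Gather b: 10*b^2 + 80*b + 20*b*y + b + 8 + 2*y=10*b^2 + b*(20*y + 81) + 2*y + 8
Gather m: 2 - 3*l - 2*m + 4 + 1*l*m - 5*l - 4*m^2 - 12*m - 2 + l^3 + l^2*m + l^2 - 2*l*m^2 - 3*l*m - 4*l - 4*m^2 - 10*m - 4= l^3 + l^2 - 12*l + m^2*(-2*l - 8) + m*(l^2 - 2*l - 24)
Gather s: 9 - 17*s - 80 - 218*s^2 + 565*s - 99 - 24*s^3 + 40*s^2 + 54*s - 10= -24*s^3 - 178*s^2 + 602*s - 180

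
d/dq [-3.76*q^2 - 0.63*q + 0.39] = -7.52*q - 0.63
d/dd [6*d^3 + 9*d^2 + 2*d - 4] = 18*d^2 + 18*d + 2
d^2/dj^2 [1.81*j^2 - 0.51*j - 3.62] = 3.62000000000000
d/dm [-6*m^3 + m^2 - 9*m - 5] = -18*m^2 + 2*m - 9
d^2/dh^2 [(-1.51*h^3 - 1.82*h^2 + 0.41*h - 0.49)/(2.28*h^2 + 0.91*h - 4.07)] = (1.4210854715202e-14*h^4 - 18.710294*h^3 - 83.061006*h^2 - 133.35009*h - 67.164748)/(11.852352*h^6 + 14.191632*h^5 - 57.80826*h^4 - 49.913045*h^3 + 103.192815*h^2 + 45.222177*h - 67.419143)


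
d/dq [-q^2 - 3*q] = -2*q - 3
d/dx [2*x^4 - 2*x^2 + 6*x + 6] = 8*x^3 - 4*x + 6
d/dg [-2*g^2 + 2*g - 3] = 2 - 4*g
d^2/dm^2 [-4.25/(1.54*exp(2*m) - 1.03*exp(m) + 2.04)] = (-4.25*(3.08*exp(m) - 1.03)*(6.16*exp(m) - 2.06)*exp(m) + (26.18*exp(m) - 4.3775)*(1.54*exp(2*m) - 1.03*exp(m) + 2.04))*exp(m)/(1.54*exp(2*m) - 1.03*exp(m) + 2.04)^3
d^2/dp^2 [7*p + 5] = 0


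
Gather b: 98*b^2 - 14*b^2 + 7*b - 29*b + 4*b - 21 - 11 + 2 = 84*b^2 - 18*b - 30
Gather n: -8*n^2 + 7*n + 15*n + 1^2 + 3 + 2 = -8*n^2 + 22*n + 6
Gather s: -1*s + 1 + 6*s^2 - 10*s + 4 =6*s^2 - 11*s + 5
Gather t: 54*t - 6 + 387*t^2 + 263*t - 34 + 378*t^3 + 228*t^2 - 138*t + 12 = 378*t^3 + 615*t^2 + 179*t - 28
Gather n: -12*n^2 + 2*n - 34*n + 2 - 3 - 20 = -12*n^2 - 32*n - 21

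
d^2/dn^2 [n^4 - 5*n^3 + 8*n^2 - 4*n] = 12*n^2 - 30*n + 16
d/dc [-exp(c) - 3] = -exp(c)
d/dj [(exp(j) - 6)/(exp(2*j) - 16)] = (-2*(exp(j) - 6)*exp(j) + exp(2*j) - 16)*exp(j)/(exp(2*j) - 16)^2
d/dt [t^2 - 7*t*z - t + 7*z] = 2*t - 7*z - 1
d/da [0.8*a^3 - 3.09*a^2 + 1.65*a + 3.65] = 2.4*a^2 - 6.18*a + 1.65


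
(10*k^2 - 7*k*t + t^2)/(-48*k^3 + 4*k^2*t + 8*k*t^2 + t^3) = (-5*k + t)/(24*k^2 + 10*k*t + t^2)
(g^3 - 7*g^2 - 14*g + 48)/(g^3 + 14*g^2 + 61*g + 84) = (g^2 - 10*g + 16)/(g^2 + 11*g + 28)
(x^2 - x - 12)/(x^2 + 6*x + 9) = (x - 4)/(x + 3)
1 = 1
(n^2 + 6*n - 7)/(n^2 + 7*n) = (n - 1)/n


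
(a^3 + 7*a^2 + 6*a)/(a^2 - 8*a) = (a^2 + 7*a + 6)/(a - 8)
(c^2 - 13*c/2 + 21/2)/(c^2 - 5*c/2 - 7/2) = (c - 3)/(c + 1)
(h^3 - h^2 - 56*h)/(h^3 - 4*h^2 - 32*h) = (h + 7)/(h + 4)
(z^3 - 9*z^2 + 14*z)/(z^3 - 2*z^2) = (z - 7)/z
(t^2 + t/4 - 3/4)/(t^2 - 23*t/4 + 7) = (4*t^2 + t - 3)/(4*t^2 - 23*t + 28)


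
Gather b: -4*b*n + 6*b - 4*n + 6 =b*(6 - 4*n) - 4*n + 6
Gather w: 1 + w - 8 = w - 7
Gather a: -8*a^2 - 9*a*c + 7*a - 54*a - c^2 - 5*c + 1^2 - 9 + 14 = -8*a^2 + a*(-9*c - 47) - c^2 - 5*c + 6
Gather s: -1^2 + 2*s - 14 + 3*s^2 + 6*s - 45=3*s^2 + 8*s - 60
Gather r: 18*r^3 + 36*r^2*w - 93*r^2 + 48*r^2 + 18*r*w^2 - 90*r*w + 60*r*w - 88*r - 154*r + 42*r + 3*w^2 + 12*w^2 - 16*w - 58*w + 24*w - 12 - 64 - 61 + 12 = 18*r^3 + r^2*(36*w - 45) + r*(18*w^2 - 30*w - 200) + 15*w^2 - 50*w - 125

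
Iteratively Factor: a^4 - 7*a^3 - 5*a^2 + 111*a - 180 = (a + 4)*(a^3 - 11*a^2 + 39*a - 45) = (a - 3)*(a + 4)*(a^2 - 8*a + 15) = (a - 5)*(a - 3)*(a + 4)*(a - 3)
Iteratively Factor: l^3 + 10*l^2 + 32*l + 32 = (l + 4)*(l^2 + 6*l + 8) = (l + 2)*(l + 4)*(l + 4)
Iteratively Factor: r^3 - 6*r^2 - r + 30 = (r - 5)*(r^2 - r - 6) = (r - 5)*(r + 2)*(r - 3)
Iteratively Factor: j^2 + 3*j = (j + 3)*(j)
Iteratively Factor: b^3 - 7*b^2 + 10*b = (b)*(b^2 - 7*b + 10) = b*(b - 5)*(b - 2)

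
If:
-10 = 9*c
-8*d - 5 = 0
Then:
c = -10/9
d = -5/8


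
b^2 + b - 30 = (b - 5)*(b + 6)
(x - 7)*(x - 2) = x^2 - 9*x + 14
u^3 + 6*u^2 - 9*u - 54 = (u - 3)*(u + 3)*(u + 6)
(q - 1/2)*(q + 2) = q^2 + 3*q/2 - 1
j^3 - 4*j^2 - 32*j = j*(j - 8)*(j + 4)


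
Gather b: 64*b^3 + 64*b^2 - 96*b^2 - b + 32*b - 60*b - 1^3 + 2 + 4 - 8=64*b^3 - 32*b^2 - 29*b - 3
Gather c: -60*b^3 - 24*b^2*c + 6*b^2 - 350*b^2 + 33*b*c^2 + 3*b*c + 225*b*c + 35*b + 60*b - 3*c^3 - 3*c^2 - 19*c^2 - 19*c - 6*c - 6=-60*b^3 - 344*b^2 + 95*b - 3*c^3 + c^2*(33*b - 22) + c*(-24*b^2 + 228*b - 25) - 6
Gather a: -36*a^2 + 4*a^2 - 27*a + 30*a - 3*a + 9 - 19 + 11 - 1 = -32*a^2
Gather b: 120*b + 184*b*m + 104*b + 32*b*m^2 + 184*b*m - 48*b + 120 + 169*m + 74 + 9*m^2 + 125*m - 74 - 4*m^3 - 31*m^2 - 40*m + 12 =b*(32*m^2 + 368*m + 176) - 4*m^3 - 22*m^2 + 254*m + 132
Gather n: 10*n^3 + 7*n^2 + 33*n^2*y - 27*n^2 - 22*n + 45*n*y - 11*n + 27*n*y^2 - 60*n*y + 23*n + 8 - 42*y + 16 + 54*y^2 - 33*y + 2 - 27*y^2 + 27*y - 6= 10*n^3 + n^2*(33*y - 20) + n*(27*y^2 - 15*y - 10) + 27*y^2 - 48*y + 20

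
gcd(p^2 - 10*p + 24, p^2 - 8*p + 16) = p - 4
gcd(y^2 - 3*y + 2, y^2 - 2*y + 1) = y - 1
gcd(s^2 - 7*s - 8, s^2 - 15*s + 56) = s - 8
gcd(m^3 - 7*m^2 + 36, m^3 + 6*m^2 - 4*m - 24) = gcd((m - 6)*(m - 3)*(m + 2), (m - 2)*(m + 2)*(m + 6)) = m + 2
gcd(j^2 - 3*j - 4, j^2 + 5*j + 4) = j + 1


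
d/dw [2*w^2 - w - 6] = 4*w - 1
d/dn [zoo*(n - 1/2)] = zoo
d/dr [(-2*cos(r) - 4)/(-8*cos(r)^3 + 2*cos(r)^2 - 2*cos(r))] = (31*sin(r)/2 + 23*sin(3*r)/2 + 2*sin(4*r))/((cos(2*r) + 1)*(cos(r) - 2*cos(2*r) - 3)^2)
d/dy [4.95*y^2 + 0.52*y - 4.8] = 9.9*y + 0.52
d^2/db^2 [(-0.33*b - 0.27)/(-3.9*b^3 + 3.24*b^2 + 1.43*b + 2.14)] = (30.1158*b^5 + 24.26112*b^4 - 43.978284*b^3 + 41.021532*b^2 + 7.297776*b - 4.65963)/(59.319*b^9 - 147.8412*b^8 + 57.57102*b^7 - 23.243544*b^6 + 141.136866*b^5 - 15.66234*b^4 - 8.833175*b^3 - 57.64197*b^2 - 19.646484*b - 9.800344)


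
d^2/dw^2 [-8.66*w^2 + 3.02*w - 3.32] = -17.3200000000000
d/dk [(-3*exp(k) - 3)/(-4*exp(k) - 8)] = 3*exp(k)/(4*(exp(k) + 2)^2)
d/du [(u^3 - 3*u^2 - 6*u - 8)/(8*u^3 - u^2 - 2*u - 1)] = (23*u^4 + 92*u^3 + 189*u^2 - 10*u - 10)/(64*u^6 - 16*u^5 - 31*u^4 - 12*u^3 + 6*u^2 + 4*u + 1)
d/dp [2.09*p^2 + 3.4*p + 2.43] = 4.18*p + 3.4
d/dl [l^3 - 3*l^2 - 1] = 3*l*(l - 2)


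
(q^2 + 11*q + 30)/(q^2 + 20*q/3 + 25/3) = 3*(q + 6)/(3*q + 5)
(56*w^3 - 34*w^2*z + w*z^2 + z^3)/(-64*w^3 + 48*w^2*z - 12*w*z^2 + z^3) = (-14*w^2 + 5*w*z + z^2)/(16*w^2 - 8*w*z + z^2)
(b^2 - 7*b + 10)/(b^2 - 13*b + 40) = (b - 2)/(b - 8)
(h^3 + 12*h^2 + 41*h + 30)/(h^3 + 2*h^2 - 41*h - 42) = (h^2 + 11*h + 30)/(h^2 + h - 42)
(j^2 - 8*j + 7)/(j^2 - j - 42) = (j - 1)/(j + 6)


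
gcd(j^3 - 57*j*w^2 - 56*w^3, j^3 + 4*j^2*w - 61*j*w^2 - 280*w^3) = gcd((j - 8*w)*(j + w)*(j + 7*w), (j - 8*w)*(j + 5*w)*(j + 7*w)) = -j^2 + j*w + 56*w^2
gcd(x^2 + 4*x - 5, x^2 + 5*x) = x + 5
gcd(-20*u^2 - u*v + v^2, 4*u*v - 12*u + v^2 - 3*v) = 4*u + v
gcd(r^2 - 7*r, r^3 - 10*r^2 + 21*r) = r^2 - 7*r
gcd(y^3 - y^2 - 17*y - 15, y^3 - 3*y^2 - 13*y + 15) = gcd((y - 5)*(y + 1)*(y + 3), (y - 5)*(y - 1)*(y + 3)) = y^2 - 2*y - 15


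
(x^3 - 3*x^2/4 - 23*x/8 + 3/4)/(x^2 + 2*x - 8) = (8*x^2 + 10*x - 3)/(8*(x + 4))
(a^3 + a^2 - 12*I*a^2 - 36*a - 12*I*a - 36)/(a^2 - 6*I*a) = a + 1 - 6*I - 6*I/a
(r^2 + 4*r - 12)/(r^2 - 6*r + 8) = (r + 6)/(r - 4)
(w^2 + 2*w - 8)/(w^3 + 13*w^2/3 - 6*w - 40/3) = 3*(w + 4)/(3*w^2 + 19*w + 20)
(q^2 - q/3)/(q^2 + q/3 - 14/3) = q*(3*q - 1)/(3*q^2 + q - 14)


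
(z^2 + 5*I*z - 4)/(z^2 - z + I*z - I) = (z + 4*I)/(z - 1)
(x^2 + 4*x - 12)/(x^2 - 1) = (x^2 + 4*x - 12)/(x^2 - 1)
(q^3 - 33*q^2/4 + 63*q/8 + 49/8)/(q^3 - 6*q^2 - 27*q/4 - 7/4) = (4*q - 7)/(2*(2*q + 1))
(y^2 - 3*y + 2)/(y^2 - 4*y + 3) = (y - 2)/(y - 3)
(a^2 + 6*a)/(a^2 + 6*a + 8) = a*(a + 6)/(a^2 + 6*a + 8)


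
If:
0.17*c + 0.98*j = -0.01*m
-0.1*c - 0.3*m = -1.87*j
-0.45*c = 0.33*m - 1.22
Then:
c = 110.00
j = -17.59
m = -146.31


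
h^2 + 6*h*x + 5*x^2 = (h + x)*(h + 5*x)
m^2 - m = m*(m - 1)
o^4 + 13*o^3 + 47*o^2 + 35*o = o*(o + 1)*(o + 5)*(o + 7)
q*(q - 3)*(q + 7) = q^3 + 4*q^2 - 21*q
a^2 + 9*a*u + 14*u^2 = (a + 2*u)*(a + 7*u)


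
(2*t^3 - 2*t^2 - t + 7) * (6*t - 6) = 12*t^4 - 24*t^3 + 6*t^2 + 48*t - 42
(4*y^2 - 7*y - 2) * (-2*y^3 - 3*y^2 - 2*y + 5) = -8*y^5 + 2*y^4 + 17*y^3 + 40*y^2 - 31*y - 10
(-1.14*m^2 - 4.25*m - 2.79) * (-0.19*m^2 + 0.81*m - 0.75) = 0.2166*m^4 - 0.1159*m^3 - 2.0574*m^2 + 0.9276*m + 2.0925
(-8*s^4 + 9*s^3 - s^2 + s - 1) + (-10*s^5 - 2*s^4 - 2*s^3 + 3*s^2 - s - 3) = -10*s^5 - 10*s^4 + 7*s^3 + 2*s^2 - 4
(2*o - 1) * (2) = 4*o - 2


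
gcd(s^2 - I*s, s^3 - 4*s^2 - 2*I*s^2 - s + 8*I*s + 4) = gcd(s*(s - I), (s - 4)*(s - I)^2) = s - I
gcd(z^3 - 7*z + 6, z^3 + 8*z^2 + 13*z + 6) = 1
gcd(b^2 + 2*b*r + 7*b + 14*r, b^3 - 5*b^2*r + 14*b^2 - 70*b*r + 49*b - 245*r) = b + 7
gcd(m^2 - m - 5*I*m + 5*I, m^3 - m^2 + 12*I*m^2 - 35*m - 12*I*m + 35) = m - 1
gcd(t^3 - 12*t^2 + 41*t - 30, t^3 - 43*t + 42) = t^2 - 7*t + 6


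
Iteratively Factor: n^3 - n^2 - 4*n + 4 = (n + 2)*(n^2 - 3*n + 2) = (n - 2)*(n + 2)*(n - 1)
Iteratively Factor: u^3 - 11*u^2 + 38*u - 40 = (u - 2)*(u^2 - 9*u + 20) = (u - 4)*(u - 2)*(u - 5)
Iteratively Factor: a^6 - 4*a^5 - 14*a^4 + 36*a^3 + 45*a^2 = (a)*(a^5 - 4*a^4 - 14*a^3 + 36*a^2 + 45*a) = a*(a + 3)*(a^4 - 7*a^3 + 7*a^2 + 15*a) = a*(a - 5)*(a + 3)*(a^3 - 2*a^2 - 3*a) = a*(a - 5)*(a + 1)*(a + 3)*(a^2 - 3*a) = a*(a - 5)*(a - 3)*(a + 1)*(a + 3)*(a)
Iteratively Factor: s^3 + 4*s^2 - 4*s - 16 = (s - 2)*(s^2 + 6*s + 8) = (s - 2)*(s + 4)*(s + 2)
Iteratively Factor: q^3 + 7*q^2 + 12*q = (q)*(q^2 + 7*q + 12) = q*(q + 4)*(q + 3)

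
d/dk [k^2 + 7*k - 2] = 2*k + 7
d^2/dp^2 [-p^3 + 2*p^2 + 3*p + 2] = 4 - 6*p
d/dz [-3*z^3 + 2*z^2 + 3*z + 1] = -9*z^2 + 4*z + 3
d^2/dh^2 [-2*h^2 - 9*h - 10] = -4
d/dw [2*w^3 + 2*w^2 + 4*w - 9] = 6*w^2 + 4*w + 4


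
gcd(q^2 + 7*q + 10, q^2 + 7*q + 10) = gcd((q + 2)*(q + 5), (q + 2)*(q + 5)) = q^2 + 7*q + 10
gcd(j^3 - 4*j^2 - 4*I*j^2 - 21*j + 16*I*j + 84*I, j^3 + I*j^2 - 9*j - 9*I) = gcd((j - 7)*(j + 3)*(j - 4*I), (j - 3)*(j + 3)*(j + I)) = j + 3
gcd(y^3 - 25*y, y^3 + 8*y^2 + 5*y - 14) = 1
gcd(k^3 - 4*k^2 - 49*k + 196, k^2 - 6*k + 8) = k - 4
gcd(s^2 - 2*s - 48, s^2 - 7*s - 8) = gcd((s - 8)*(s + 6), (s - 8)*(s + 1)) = s - 8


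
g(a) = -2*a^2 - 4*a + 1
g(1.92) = -14.05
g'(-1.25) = 1.00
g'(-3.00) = 8.00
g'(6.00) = -28.00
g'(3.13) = -16.52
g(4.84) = -65.21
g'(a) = -4*a - 4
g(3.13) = -31.11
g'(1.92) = -11.68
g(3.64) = -40.06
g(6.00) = -95.00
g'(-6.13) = 20.52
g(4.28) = -52.76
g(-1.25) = 2.88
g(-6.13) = -49.63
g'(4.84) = -23.36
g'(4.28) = -21.12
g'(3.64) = -18.56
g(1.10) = -5.82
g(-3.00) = -5.00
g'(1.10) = -8.40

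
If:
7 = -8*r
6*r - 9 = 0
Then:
No Solution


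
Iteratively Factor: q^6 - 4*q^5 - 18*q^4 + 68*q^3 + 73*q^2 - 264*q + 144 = (q - 4)*(q^5 - 18*q^3 - 4*q^2 + 57*q - 36) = (q - 4)*(q + 3)*(q^4 - 3*q^3 - 9*q^2 + 23*q - 12) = (q - 4)*(q + 3)^2*(q^3 - 6*q^2 + 9*q - 4) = (q - 4)*(q - 1)*(q + 3)^2*(q^2 - 5*q + 4) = (q - 4)*(q - 1)^2*(q + 3)^2*(q - 4)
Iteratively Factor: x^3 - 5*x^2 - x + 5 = (x - 5)*(x^2 - 1) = (x - 5)*(x + 1)*(x - 1)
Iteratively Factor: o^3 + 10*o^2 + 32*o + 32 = (o + 2)*(o^2 + 8*o + 16) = (o + 2)*(o + 4)*(o + 4)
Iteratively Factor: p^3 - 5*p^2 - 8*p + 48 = (p - 4)*(p^2 - p - 12) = (p - 4)^2*(p + 3)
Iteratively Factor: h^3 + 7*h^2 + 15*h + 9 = (h + 3)*(h^2 + 4*h + 3) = (h + 3)^2*(h + 1)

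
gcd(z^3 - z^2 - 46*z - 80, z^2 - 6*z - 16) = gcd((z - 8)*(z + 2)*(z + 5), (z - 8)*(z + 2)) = z^2 - 6*z - 16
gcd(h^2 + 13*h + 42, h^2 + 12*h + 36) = h + 6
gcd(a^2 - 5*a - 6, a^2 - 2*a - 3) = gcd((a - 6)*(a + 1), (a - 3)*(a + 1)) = a + 1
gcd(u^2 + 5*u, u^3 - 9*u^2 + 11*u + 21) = 1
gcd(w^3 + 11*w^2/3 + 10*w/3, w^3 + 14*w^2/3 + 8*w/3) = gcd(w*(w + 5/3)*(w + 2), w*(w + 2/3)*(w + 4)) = w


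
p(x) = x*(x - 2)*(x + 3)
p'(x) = x*(x - 2) + x*(x + 3) + (x - 2)*(x + 3) = 3*x^2 + 2*x - 6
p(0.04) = -0.24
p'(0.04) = -5.92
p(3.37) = 29.41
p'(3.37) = 34.81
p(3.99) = 55.50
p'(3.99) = 49.74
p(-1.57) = 8.02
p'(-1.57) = -1.75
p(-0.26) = 1.61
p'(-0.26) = -6.32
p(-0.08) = 0.49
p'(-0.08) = -6.14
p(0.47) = -2.50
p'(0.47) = -4.40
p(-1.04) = 6.20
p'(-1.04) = -4.84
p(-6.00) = -144.00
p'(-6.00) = 90.00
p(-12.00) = -1512.00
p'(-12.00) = 402.00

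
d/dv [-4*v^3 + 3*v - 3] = 3 - 12*v^2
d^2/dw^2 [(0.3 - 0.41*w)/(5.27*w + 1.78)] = 24.355832/(5.27*w + 1.78)^3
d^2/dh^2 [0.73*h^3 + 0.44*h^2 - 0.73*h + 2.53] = 4.38*h + 0.88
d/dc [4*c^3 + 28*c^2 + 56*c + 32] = 12*c^2 + 56*c + 56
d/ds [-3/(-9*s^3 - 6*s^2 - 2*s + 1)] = 3*(-27*s^2 - 12*s - 2)/(9*s^3 + 6*s^2 + 2*s - 1)^2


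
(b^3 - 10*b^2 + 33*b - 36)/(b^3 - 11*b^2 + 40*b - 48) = (b - 3)/(b - 4)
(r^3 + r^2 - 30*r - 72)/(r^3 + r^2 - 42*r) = (r^2 + 7*r + 12)/(r*(r + 7))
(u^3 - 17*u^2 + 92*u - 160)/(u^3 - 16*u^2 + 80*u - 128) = (u - 5)/(u - 4)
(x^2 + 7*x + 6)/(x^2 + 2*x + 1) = (x + 6)/(x + 1)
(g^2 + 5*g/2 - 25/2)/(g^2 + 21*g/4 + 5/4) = 2*(2*g - 5)/(4*g + 1)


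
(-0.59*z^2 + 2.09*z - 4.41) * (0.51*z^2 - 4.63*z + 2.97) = -0.3009*z^4 + 3.7976*z^3 - 13.6781*z^2 + 26.6256*z - 13.0977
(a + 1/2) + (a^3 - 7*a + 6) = a^3 - 6*a + 13/2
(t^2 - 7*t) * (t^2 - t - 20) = t^4 - 8*t^3 - 13*t^2 + 140*t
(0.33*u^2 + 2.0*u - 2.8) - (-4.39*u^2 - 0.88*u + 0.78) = 4.72*u^2 + 2.88*u - 3.58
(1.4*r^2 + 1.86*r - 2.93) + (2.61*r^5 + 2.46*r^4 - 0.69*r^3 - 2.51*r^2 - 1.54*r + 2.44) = 2.61*r^5 + 2.46*r^4 - 0.69*r^3 - 1.11*r^2 + 0.32*r - 0.49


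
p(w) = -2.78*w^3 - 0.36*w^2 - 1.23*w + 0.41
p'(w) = -8.34*w^2 - 0.72*w - 1.23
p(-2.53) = 46.24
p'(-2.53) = -52.79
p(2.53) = -50.03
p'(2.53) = -56.44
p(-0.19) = 0.65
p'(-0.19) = -1.39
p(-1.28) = 7.22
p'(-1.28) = -13.97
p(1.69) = -16.12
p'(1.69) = -26.27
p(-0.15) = 0.60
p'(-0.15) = -1.31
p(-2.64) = 52.30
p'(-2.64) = -57.46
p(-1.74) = 16.11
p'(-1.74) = -25.23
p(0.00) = 0.41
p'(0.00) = -1.23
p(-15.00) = 9320.36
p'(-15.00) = -1866.93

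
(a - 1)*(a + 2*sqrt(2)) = a^2 - a + 2*sqrt(2)*a - 2*sqrt(2)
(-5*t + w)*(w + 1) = -5*t*w - 5*t + w^2 + w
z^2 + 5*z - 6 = (z - 1)*(z + 6)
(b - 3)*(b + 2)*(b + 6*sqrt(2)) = b^3 - b^2 + 6*sqrt(2)*b^2 - 6*sqrt(2)*b - 6*b - 36*sqrt(2)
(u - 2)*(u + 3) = u^2 + u - 6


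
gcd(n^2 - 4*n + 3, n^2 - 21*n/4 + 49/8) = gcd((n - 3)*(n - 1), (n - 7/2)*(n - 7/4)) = 1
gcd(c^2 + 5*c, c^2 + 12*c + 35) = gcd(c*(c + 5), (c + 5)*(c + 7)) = c + 5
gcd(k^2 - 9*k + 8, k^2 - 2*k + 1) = k - 1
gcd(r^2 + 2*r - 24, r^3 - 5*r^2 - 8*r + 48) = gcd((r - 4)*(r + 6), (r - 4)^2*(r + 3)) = r - 4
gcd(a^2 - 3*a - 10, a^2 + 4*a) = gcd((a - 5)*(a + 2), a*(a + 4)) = 1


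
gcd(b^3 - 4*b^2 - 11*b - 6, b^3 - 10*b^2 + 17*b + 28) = b + 1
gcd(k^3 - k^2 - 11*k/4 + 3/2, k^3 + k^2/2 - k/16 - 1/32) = 1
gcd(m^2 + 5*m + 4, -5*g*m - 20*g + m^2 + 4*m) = m + 4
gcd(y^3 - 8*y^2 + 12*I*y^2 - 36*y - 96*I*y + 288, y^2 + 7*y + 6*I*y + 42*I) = y + 6*I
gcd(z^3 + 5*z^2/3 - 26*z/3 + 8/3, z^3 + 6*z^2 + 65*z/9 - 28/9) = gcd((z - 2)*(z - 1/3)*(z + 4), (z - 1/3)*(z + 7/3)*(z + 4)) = z^2 + 11*z/3 - 4/3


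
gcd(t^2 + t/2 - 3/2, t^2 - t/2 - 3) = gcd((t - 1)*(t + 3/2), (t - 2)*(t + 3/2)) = t + 3/2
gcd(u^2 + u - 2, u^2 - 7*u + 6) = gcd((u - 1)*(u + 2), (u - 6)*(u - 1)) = u - 1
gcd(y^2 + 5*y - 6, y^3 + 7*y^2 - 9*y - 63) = 1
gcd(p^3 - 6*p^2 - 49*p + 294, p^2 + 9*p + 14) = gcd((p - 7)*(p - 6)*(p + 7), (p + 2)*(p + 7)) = p + 7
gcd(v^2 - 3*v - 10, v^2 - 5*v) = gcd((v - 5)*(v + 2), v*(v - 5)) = v - 5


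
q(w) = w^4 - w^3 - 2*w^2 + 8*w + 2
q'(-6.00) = -940.00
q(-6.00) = 1394.00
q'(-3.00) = -115.00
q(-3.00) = 68.00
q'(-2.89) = -102.05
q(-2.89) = 56.07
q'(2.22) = 28.10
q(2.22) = 23.25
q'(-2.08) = -32.65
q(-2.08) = 4.42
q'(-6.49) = -1185.84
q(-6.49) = 1913.30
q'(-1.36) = -2.17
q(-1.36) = -6.64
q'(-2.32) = -48.82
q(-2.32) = 14.13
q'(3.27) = 102.70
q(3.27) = 86.15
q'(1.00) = 5.00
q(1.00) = 8.00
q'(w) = 4*w^3 - 3*w^2 - 4*w + 8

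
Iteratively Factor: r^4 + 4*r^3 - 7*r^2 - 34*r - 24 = (r + 4)*(r^3 - 7*r - 6) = (r + 1)*(r + 4)*(r^2 - r - 6) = (r + 1)*(r + 2)*(r + 4)*(r - 3)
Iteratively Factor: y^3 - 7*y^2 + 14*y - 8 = (y - 1)*(y^2 - 6*y + 8) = (y - 2)*(y - 1)*(y - 4)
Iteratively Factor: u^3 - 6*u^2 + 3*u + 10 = (u - 2)*(u^2 - 4*u - 5) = (u - 5)*(u - 2)*(u + 1)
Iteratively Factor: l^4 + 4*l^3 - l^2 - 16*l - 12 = (l + 2)*(l^3 + 2*l^2 - 5*l - 6) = (l + 2)*(l + 3)*(l^2 - l - 2) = (l + 1)*(l + 2)*(l + 3)*(l - 2)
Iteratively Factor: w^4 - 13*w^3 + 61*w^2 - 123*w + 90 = (w - 3)*(w^3 - 10*w^2 + 31*w - 30) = (w - 3)*(w - 2)*(w^2 - 8*w + 15) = (w - 5)*(w - 3)*(w - 2)*(w - 3)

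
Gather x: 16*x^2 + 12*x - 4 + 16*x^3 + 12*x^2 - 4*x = 16*x^3 + 28*x^2 + 8*x - 4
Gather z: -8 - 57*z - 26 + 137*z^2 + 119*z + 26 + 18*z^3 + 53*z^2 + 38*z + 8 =18*z^3 + 190*z^2 + 100*z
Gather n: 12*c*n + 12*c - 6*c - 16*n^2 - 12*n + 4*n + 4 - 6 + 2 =6*c - 16*n^2 + n*(12*c - 8)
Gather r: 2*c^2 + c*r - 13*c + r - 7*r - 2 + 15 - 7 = 2*c^2 - 13*c + r*(c - 6) + 6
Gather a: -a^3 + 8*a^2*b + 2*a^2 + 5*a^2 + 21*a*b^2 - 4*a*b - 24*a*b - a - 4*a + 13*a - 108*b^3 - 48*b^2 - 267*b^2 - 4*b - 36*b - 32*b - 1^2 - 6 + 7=-a^3 + a^2*(8*b + 7) + a*(21*b^2 - 28*b + 8) - 108*b^3 - 315*b^2 - 72*b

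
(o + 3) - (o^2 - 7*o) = -o^2 + 8*o + 3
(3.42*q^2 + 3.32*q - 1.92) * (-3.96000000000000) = -13.5432*q^2 - 13.1472*q + 7.6032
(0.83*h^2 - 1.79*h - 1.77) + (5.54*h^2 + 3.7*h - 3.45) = 6.37*h^2 + 1.91*h - 5.22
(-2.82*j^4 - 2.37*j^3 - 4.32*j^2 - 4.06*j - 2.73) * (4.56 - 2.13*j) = 6.0066*j^5 - 7.8111*j^4 - 1.6056*j^3 - 11.0514*j^2 - 12.6987*j - 12.4488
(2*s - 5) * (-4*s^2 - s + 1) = -8*s^3 + 18*s^2 + 7*s - 5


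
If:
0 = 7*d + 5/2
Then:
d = -5/14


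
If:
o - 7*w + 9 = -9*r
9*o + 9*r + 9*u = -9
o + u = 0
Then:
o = 7*w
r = -1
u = -7*w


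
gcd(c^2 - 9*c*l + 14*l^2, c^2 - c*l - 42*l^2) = c - 7*l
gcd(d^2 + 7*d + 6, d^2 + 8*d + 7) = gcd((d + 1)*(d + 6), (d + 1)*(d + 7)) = d + 1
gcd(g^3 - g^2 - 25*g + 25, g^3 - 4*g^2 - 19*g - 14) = 1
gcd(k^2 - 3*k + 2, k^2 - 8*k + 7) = k - 1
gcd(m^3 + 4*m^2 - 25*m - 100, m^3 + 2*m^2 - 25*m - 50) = m^2 - 25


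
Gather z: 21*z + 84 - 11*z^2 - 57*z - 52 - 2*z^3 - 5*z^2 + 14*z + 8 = -2*z^3 - 16*z^2 - 22*z + 40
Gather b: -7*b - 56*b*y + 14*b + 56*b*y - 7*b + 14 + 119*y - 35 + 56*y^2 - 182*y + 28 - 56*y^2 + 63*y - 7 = 0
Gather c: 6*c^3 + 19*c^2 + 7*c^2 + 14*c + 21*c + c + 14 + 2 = 6*c^3 + 26*c^2 + 36*c + 16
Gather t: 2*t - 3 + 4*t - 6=6*t - 9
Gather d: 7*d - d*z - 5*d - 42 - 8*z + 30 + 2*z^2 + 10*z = d*(2 - z) + 2*z^2 + 2*z - 12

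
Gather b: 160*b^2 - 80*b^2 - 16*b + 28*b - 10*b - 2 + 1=80*b^2 + 2*b - 1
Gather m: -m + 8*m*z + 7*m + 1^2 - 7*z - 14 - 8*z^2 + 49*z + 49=m*(8*z + 6) - 8*z^2 + 42*z + 36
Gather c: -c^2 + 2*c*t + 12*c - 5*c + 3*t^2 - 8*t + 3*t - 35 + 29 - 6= -c^2 + c*(2*t + 7) + 3*t^2 - 5*t - 12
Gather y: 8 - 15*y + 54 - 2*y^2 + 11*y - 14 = -2*y^2 - 4*y + 48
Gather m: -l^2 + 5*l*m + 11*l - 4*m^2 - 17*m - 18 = -l^2 + 11*l - 4*m^2 + m*(5*l - 17) - 18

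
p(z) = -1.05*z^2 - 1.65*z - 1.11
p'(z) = -2.1*z - 1.65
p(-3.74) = -9.63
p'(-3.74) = 6.20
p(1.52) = -6.04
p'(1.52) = -4.84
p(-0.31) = -0.70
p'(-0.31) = -1.00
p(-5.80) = -26.86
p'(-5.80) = 10.53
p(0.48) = -2.14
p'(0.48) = -2.66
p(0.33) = -1.77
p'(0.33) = -2.34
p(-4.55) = -15.34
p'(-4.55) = 7.90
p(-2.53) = -3.66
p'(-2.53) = 3.66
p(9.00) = -101.01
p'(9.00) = -20.55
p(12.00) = -172.11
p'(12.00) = -26.85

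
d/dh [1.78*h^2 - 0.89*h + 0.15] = 3.56*h - 0.89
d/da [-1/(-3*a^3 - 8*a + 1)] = (-9*a^2 - 8)/(3*a^3 + 8*a - 1)^2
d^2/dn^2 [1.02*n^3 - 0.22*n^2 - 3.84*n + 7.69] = 6.12*n - 0.44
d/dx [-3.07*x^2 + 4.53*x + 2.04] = 4.53 - 6.14*x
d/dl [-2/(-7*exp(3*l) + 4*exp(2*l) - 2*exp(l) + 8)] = (-42*exp(2*l) + 16*exp(l) - 4)*exp(l)/(7*exp(3*l) - 4*exp(2*l) + 2*exp(l) - 8)^2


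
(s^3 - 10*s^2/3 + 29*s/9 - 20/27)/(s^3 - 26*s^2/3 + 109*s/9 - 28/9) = (s - 5/3)/(s - 7)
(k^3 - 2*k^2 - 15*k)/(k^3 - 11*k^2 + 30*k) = (k + 3)/(k - 6)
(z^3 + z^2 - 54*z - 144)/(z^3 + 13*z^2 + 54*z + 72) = (z - 8)/(z + 4)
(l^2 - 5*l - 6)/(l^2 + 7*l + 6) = (l - 6)/(l + 6)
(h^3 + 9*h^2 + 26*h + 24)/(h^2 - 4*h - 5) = (h^3 + 9*h^2 + 26*h + 24)/(h^2 - 4*h - 5)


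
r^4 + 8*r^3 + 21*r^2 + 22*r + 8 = (r + 1)^2*(r + 2)*(r + 4)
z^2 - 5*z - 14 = (z - 7)*(z + 2)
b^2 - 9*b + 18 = (b - 6)*(b - 3)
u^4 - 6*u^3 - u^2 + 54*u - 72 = (u - 4)*(u - 3)*(u - 2)*(u + 3)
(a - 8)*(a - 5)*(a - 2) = a^3 - 15*a^2 + 66*a - 80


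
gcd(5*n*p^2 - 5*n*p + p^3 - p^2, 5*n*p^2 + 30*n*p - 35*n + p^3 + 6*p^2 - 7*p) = 5*n*p - 5*n + p^2 - p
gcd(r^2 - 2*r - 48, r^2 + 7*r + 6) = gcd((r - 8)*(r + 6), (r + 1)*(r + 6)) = r + 6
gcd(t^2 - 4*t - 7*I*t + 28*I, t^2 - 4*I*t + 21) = t - 7*I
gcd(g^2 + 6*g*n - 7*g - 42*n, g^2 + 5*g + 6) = 1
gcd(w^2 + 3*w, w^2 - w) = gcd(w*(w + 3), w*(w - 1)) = w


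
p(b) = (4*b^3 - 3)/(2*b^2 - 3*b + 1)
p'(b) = 12*b^2/(2*b^2 - 3*b + 1) + (3 - 4*b)*(4*b^3 - 3)/(2*b^2 - 3*b + 1)^2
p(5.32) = 14.39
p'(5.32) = 1.84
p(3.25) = 10.85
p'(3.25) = 1.47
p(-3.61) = -5.05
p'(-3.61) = 1.80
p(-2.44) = -3.02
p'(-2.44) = 1.63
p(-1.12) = -1.25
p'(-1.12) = 0.82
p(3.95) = 11.96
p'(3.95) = 1.68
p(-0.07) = -2.46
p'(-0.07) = -6.57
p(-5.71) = -8.97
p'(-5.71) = 1.91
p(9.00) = 21.42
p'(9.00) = 1.95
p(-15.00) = -27.22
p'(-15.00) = 1.99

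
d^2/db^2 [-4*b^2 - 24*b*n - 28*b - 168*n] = -8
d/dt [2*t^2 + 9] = 4*t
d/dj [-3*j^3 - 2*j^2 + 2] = j*(-9*j - 4)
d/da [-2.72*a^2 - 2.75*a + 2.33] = -5.44*a - 2.75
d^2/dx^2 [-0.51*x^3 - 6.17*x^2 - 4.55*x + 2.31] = -3.06*x - 12.34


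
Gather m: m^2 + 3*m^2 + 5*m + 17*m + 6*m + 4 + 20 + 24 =4*m^2 + 28*m + 48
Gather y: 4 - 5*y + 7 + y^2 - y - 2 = y^2 - 6*y + 9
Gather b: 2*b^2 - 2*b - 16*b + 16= 2*b^2 - 18*b + 16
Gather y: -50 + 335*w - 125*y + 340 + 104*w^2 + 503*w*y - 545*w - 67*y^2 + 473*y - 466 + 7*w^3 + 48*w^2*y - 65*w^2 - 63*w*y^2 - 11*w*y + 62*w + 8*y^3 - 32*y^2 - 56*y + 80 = 7*w^3 + 39*w^2 - 148*w + 8*y^3 + y^2*(-63*w - 99) + y*(48*w^2 + 492*w + 292) - 96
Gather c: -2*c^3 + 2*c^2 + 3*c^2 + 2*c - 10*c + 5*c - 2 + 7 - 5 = -2*c^3 + 5*c^2 - 3*c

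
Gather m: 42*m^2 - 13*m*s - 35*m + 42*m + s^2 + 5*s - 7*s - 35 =42*m^2 + m*(7 - 13*s) + s^2 - 2*s - 35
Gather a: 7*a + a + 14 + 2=8*a + 16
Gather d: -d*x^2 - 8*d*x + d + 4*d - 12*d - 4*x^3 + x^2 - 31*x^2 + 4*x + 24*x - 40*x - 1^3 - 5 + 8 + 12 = d*(-x^2 - 8*x - 7) - 4*x^3 - 30*x^2 - 12*x + 14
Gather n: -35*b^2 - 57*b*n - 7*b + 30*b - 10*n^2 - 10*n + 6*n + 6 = -35*b^2 + 23*b - 10*n^2 + n*(-57*b - 4) + 6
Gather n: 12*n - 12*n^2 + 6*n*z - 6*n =-12*n^2 + n*(6*z + 6)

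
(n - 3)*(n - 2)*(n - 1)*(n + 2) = n^4 - 4*n^3 - n^2 + 16*n - 12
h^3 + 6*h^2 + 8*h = h*(h + 2)*(h + 4)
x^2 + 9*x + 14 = (x + 2)*(x + 7)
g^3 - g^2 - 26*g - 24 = (g - 6)*(g + 1)*(g + 4)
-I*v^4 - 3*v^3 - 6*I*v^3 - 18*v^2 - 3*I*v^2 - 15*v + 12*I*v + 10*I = (v + 5)*(v - 2*I)*(v - I)*(-I*v - I)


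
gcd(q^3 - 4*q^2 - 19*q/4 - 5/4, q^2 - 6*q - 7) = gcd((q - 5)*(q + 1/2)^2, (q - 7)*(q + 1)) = 1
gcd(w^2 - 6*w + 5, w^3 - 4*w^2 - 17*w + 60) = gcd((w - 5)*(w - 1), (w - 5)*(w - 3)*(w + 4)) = w - 5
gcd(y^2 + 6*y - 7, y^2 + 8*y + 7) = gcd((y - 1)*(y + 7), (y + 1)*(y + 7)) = y + 7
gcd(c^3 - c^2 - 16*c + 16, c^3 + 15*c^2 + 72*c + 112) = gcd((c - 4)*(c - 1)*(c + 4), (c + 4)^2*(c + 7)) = c + 4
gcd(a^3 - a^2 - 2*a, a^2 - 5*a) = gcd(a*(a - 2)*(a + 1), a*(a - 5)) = a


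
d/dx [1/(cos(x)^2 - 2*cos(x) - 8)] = 2*(cos(x) - 1)*sin(x)/(sin(x)^2 + 2*cos(x) + 7)^2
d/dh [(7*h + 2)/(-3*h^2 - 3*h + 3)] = (-7*h^2 - 7*h + (2*h + 1)*(7*h + 2) + 7)/(3*(h^2 + h - 1)^2)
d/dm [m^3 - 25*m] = 3*m^2 - 25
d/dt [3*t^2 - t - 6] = 6*t - 1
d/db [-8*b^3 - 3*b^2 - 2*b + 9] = -24*b^2 - 6*b - 2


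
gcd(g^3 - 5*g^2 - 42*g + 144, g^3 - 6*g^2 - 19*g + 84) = g - 3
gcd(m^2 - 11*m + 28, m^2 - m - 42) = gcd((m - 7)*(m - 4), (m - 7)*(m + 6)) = m - 7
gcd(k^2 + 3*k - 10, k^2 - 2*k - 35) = k + 5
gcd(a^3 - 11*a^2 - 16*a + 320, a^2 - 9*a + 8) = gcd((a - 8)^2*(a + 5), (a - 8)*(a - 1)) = a - 8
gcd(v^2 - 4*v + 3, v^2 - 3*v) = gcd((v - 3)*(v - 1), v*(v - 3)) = v - 3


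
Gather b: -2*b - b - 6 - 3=-3*b - 9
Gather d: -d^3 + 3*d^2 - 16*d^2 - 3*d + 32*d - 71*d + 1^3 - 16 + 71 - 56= -d^3 - 13*d^2 - 42*d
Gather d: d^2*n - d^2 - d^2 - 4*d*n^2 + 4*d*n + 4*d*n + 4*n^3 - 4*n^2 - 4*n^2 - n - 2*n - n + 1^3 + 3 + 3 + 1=d^2*(n - 2) + d*(-4*n^2 + 8*n) + 4*n^3 - 8*n^2 - 4*n + 8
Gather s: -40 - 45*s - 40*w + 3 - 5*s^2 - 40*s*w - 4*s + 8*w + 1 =-5*s^2 + s*(-40*w - 49) - 32*w - 36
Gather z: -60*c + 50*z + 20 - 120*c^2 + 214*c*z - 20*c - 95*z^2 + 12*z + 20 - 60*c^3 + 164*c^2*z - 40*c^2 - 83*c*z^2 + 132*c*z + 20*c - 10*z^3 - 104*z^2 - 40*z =-60*c^3 - 160*c^2 - 60*c - 10*z^3 + z^2*(-83*c - 199) + z*(164*c^2 + 346*c + 22) + 40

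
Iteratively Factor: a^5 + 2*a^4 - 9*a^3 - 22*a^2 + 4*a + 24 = (a - 3)*(a^4 + 5*a^3 + 6*a^2 - 4*a - 8) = (a - 3)*(a + 2)*(a^3 + 3*a^2 - 4) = (a - 3)*(a + 2)^2*(a^2 + a - 2) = (a - 3)*(a - 1)*(a + 2)^2*(a + 2)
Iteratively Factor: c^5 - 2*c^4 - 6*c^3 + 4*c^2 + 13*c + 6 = (c + 1)*(c^4 - 3*c^3 - 3*c^2 + 7*c + 6) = (c - 3)*(c + 1)*(c^3 - 3*c - 2) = (c - 3)*(c - 2)*(c + 1)*(c^2 + 2*c + 1) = (c - 3)*(c - 2)*(c + 1)^2*(c + 1)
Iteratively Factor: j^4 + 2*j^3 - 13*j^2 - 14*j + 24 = (j - 3)*(j^3 + 5*j^2 + 2*j - 8) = (j - 3)*(j - 1)*(j^2 + 6*j + 8) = (j - 3)*(j - 1)*(j + 2)*(j + 4)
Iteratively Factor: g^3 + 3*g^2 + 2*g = (g)*(g^2 + 3*g + 2) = g*(g + 2)*(g + 1)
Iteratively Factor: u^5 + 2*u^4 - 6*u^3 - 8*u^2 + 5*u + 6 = (u - 2)*(u^4 + 4*u^3 + 2*u^2 - 4*u - 3) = (u - 2)*(u + 1)*(u^3 + 3*u^2 - u - 3) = (u - 2)*(u + 1)^2*(u^2 + 2*u - 3) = (u - 2)*(u - 1)*(u + 1)^2*(u + 3)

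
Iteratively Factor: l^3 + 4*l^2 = (l)*(l^2 + 4*l) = l^2*(l + 4)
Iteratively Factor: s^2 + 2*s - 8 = (s + 4)*(s - 2)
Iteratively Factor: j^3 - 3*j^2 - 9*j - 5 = (j + 1)*(j^2 - 4*j - 5) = (j - 5)*(j + 1)*(j + 1)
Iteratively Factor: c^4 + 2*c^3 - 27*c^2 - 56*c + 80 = (c + 4)*(c^3 - 2*c^2 - 19*c + 20) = (c + 4)^2*(c^2 - 6*c + 5) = (c - 1)*(c + 4)^2*(c - 5)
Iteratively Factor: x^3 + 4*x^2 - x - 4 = (x + 1)*(x^2 + 3*x - 4) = (x + 1)*(x + 4)*(x - 1)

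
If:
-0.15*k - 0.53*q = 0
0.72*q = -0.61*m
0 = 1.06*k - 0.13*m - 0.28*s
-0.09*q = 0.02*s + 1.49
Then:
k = -31.61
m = -10.56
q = 8.95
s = -114.75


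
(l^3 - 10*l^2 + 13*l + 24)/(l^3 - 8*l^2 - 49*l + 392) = (l^2 - 2*l - 3)/(l^2 - 49)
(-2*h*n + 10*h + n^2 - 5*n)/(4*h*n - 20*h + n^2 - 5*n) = (-2*h + n)/(4*h + n)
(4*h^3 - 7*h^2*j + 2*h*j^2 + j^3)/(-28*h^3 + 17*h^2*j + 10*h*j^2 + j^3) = (-h + j)/(7*h + j)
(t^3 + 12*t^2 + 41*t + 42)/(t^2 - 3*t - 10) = (t^2 + 10*t + 21)/(t - 5)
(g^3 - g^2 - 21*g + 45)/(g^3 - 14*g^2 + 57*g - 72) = (g + 5)/(g - 8)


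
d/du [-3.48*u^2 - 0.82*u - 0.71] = -6.96*u - 0.82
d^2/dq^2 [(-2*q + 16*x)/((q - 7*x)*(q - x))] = 4*(-q^3 + 24*q^2*x - 171*q*x^2 + 400*x^3)/(q^6 - 24*q^5*x + 213*q^4*x^2 - 848*q^3*x^3 + 1491*q^2*x^4 - 1176*q*x^5 + 343*x^6)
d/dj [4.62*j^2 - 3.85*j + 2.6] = 9.24*j - 3.85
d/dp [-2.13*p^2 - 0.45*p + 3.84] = -4.26*p - 0.45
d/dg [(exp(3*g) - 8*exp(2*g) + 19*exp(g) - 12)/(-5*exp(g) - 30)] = 2*(-exp(3*g) - 5*exp(2*g) + 48*exp(g) - 63)*exp(g)/(5*(exp(2*g) + 12*exp(g) + 36))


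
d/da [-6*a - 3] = -6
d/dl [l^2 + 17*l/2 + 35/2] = 2*l + 17/2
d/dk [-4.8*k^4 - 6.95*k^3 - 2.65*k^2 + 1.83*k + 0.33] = -19.2*k^3 - 20.85*k^2 - 5.3*k + 1.83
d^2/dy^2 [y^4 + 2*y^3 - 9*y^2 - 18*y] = 12*y^2 + 12*y - 18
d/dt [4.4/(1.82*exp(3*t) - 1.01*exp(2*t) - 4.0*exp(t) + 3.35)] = (-24.024*exp(2*t) + 8.888*exp(t) + 17.6)*exp(t)/(1.82*exp(3*t) - 1.01*exp(2*t) - 4.0*exp(t) + 3.35)^2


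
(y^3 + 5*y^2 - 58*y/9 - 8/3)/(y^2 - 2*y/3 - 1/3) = (y^2 + 14*y/3 - 8)/(y - 1)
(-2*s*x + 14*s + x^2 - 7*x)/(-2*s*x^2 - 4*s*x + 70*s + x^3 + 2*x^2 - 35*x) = (x - 7)/(x^2 + 2*x - 35)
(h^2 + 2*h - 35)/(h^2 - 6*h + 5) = (h + 7)/(h - 1)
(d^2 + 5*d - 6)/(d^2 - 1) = (d + 6)/(d + 1)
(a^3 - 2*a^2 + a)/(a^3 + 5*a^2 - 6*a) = (a - 1)/(a + 6)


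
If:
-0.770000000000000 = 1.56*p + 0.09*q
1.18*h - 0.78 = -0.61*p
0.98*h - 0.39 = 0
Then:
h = 0.40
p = 0.51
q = -17.38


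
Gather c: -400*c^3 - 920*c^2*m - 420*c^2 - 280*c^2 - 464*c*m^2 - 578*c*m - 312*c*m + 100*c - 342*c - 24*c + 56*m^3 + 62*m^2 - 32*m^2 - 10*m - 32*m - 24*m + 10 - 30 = -400*c^3 + c^2*(-920*m - 700) + c*(-464*m^2 - 890*m - 266) + 56*m^3 + 30*m^2 - 66*m - 20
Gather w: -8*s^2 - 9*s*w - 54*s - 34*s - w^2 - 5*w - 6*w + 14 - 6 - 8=-8*s^2 - 88*s - w^2 + w*(-9*s - 11)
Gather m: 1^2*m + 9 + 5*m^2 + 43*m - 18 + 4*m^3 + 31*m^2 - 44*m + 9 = 4*m^3 + 36*m^2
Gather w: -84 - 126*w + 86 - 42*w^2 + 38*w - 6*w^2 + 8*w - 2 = -48*w^2 - 80*w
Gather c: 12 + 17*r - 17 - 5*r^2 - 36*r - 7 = -5*r^2 - 19*r - 12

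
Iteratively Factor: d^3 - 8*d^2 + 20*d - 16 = (d - 2)*(d^2 - 6*d + 8) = (d - 4)*(d - 2)*(d - 2)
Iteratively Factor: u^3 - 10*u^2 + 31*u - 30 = (u - 3)*(u^2 - 7*u + 10) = (u - 3)*(u - 2)*(u - 5)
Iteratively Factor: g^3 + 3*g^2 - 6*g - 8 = (g + 4)*(g^2 - g - 2) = (g - 2)*(g + 4)*(g + 1)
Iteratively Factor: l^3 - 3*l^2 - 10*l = (l - 5)*(l^2 + 2*l) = l*(l - 5)*(l + 2)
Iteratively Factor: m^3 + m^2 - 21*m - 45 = (m + 3)*(m^2 - 2*m - 15) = (m - 5)*(m + 3)*(m + 3)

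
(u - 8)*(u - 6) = u^2 - 14*u + 48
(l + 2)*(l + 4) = l^2 + 6*l + 8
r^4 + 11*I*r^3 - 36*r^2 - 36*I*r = r*(r + 2*I)*(r + 3*I)*(r + 6*I)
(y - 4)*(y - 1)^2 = y^3 - 6*y^2 + 9*y - 4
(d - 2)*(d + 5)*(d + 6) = d^3 + 9*d^2 + 8*d - 60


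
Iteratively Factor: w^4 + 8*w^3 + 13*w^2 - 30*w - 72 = (w + 4)*(w^3 + 4*w^2 - 3*w - 18) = (w + 3)*(w + 4)*(w^2 + w - 6) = (w - 2)*(w + 3)*(w + 4)*(w + 3)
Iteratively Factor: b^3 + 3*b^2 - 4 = (b + 2)*(b^2 + b - 2) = (b - 1)*(b + 2)*(b + 2)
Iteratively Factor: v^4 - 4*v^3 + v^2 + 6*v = (v - 2)*(v^3 - 2*v^2 - 3*v) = (v - 3)*(v - 2)*(v^2 + v) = v*(v - 3)*(v - 2)*(v + 1)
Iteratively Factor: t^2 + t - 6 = (t - 2)*(t + 3)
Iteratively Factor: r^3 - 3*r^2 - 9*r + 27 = (r - 3)*(r^2 - 9) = (r - 3)^2*(r + 3)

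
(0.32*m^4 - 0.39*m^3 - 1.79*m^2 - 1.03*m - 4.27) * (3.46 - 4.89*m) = -1.5648*m^5 + 3.0143*m^4 + 7.4037*m^3 - 1.1567*m^2 + 17.3165*m - 14.7742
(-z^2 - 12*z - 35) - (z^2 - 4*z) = -2*z^2 - 8*z - 35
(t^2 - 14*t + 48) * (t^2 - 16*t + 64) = t^4 - 30*t^3 + 336*t^2 - 1664*t + 3072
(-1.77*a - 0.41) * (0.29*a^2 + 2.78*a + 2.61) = -0.5133*a^3 - 5.0395*a^2 - 5.7595*a - 1.0701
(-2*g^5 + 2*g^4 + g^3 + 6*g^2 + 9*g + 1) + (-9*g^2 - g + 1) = -2*g^5 + 2*g^4 + g^3 - 3*g^2 + 8*g + 2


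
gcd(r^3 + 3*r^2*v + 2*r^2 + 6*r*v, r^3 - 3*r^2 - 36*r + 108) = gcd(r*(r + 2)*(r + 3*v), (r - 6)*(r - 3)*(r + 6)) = 1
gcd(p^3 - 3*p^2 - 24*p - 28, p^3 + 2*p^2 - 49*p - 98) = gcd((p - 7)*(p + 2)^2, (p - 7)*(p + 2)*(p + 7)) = p^2 - 5*p - 14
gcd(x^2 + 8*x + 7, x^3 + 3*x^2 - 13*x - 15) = x + 1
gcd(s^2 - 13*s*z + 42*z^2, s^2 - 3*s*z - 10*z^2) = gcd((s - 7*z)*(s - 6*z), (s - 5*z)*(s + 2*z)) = 1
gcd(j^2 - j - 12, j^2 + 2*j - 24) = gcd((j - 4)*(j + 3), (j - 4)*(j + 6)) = j - 4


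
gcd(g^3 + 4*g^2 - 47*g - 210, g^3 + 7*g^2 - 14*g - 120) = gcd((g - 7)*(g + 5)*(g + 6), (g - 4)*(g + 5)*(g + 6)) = g^2 + 11*g + 30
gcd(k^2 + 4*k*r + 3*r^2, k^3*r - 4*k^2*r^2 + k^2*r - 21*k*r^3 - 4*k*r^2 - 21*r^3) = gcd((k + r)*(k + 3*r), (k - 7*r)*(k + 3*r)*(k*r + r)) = k + 3*r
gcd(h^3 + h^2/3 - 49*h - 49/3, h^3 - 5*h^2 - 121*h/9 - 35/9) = h^2 - 20*h/3 - 7/3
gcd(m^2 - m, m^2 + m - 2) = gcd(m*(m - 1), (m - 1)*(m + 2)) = m - 1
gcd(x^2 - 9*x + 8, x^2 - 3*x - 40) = x - 8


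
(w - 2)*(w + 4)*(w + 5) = w^3 + 7*w^2 + 2*w - 40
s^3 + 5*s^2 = s^2*(s + 5)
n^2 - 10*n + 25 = (n - 5)^2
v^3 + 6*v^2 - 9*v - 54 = (v - 3)*(v + 3)*(v + 6)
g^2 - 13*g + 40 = (g - 8)*(g - 5)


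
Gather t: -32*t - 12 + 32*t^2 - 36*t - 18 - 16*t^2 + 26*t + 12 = 16*t^2 - 42*t - 18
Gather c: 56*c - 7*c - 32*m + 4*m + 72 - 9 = 49*c - 28*m + 63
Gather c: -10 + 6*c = 6*c - 10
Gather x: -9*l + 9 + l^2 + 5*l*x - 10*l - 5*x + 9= l^2 - 19*l + x*(5*l - 5) + 18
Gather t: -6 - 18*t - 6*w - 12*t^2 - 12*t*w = -12*t^2 + t*(-12*w - 18) - 6*w - 6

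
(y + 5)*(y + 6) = y^2 + 11*y + 30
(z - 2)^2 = z^2 - 4*z + 4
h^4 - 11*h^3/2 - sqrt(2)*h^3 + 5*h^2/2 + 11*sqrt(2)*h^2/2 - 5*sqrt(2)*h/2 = h*(h - 5)*(h - 1/2)*(h - sqrt(2))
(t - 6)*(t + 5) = t^2 - t - 30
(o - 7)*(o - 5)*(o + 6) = o^3 - 6*o^2 - 37*o + 210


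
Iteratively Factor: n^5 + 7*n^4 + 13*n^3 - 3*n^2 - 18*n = (n + 3)*(n^4 + 4*n^3 + n^2 - 6*n) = (n + 2)*(n + 3)*(n^3 + 2*n^2 - 3*n) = (n + 2)*(n + 3)^2*(n^2 - n) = (n - 1)*(n + 2)*(n + 3)^2*(n)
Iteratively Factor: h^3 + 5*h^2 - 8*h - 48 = (h + 4)*(h^2 + h - 12) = (h - 3)*(h + 4)*(h + 4)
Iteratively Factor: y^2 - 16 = (y - 4)*(y + 4)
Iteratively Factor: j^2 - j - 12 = (j - 4)*(j + 3)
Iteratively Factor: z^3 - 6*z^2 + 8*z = (z)*(z^2 - 6*z + 8) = z*(z - 2)*(z - 4)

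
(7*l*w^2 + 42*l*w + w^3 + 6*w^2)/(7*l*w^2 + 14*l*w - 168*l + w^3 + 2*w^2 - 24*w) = w/(w - 4)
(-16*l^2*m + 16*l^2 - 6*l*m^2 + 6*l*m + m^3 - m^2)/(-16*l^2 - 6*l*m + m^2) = m - 1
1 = 1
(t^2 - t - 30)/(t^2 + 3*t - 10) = (t - 6)/(t - 2)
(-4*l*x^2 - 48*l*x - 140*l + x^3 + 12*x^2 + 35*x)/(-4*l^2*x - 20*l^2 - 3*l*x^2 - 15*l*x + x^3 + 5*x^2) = (x + 7)/(l + x)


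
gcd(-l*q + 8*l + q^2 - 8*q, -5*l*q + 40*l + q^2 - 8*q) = q - 8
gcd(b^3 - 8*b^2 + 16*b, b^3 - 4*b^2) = b^2 - 4*b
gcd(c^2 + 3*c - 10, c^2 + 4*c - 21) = 1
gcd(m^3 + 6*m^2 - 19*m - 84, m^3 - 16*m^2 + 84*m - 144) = m - 4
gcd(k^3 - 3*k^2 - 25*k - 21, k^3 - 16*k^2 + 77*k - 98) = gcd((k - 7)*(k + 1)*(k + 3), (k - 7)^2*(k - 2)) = k - 7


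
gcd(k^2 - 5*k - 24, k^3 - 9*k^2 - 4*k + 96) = k^2 - 5*k - 24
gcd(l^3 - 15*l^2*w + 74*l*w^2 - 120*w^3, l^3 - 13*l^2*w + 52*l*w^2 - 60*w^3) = l^2 - 11*l*w + 30*w^2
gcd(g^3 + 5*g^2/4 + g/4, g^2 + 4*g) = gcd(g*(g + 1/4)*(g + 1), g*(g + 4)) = g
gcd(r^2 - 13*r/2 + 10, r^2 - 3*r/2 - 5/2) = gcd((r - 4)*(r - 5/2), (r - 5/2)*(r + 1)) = r - 5/2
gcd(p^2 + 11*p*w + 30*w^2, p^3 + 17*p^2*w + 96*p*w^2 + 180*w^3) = p^2 + 11*p*w + 30*w^2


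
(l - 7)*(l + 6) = l^2 - l - 42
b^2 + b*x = b*(b + x)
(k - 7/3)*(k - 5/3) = k^2 - 4*k + 35/9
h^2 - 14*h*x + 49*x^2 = (h - 7*x)^2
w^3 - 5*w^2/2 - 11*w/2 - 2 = (w - 4)*(w + 1/2)*(w + 1)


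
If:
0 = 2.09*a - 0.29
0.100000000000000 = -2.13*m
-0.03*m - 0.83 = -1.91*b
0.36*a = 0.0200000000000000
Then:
No Solution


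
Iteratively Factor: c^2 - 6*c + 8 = (c - 2)*(c - 4)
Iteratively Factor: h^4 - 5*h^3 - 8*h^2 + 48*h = (h - 4)*(h^3 - h^2 - 12*h) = (h - 4)^2*(h^2 + 3*h) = h*(h - 4)^2*(h + 3)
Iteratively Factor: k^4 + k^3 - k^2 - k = (k - 1)*(k^3 + 2*k^2 + k) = k*(k - 1)*(k^2 + 2*k + 1) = k*(k - 1)*(k + 1)*(k + 1)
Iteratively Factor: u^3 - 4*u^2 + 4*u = (u - 2)*(u^2 - 2*u) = (u - 2)^2*(u)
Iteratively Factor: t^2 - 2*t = (t)*(t - 2)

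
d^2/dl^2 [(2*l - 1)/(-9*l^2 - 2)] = 18*(36*l^2*(1 - 2*l) + (6*l - 1)*(9*l^2 + 2))/(9*l^2 + 2)^3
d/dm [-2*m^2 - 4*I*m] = -4*m - 4*I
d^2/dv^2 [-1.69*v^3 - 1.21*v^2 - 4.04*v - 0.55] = -10.14*v - 2.42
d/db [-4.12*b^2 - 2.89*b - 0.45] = -8.24*b - 2.89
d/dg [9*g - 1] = 9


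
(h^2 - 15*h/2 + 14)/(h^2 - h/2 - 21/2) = (h - 4)/(h + 3)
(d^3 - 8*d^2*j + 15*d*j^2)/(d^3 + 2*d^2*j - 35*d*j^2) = (d - 3*j)/(d + 7*j)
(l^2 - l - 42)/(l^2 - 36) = (l - 7)/(l - 6)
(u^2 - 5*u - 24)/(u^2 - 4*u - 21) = (u - 8)/(u - 7)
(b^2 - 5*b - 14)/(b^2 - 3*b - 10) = (b - 7)/(b - 5)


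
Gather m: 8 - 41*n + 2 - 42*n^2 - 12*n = -42*n^2 - 53*n + 10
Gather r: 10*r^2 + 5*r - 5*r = 10*r^2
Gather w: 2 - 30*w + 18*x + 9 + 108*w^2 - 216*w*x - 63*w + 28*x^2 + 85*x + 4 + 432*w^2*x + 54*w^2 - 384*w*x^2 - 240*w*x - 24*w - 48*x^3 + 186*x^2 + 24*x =w^2*(432*x + 162) + w*(-384*x^2 - 456*x - 117) - 48*x^3 + 214*x^2 + 127*x + 15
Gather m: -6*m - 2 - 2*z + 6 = -6*m - 2*z + 4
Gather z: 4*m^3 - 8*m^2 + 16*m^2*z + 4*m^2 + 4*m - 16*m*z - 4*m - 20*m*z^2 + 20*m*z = 4*m^3 - 4*m^2 - 20*m*z^2 + z*(16*m^2 + 4*m)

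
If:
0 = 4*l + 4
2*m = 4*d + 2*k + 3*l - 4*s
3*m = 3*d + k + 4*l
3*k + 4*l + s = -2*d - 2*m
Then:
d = 8*s - 23/6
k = 6 - 9*s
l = -1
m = 5*s - 19/6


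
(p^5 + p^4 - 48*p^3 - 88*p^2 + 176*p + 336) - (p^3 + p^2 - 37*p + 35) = p^5 + p^4 - 49*p^3 - 89*p^2 + 213*p + 301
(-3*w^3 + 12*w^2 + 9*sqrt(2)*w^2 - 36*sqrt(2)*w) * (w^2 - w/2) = -3*w^5 + 9*sqrt(2)*w^4 + 27*w^4/2 - 81*sqrt(2)*w^3/2 - 6*w^3 + 18*sqrt(2)*w^2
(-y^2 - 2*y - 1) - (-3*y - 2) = -y^2 + y + 1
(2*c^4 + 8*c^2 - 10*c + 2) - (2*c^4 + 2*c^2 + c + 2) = 6*c^2 - 11*c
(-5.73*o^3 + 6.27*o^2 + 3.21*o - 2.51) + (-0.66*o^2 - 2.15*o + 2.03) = -5.73*o^3 + 5.61*o^2 + 1.06*o - 0.48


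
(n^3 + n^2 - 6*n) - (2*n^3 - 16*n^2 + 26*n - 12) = -n^3 + 17*n^2 - 32*n + 12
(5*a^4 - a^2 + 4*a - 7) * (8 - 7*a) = -35*a^5 + 40*a^4 + 7*a^3 - 36*a^2 + 81*a - 56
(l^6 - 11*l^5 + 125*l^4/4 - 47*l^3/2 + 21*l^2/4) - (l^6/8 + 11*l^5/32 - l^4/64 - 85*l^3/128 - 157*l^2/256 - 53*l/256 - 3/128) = 7*l^6/8 - 363*l^5/32 + 2001*l^4/64 - 2923*l^3/128 + 1501*l^2/256 + 53*l/256 + 3/128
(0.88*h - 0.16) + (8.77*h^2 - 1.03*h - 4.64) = 8.77*h^2 - 0.15*h - 4.8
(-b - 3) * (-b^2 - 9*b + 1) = b^3 + 12*b^2 + 26*b - 3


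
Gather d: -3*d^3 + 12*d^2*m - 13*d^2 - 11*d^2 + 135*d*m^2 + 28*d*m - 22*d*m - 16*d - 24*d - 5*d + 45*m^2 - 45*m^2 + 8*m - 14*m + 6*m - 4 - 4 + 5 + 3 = -3*d^3 + d^2*(12*m - 24) + d*(135*m^2 + 6*m - 45)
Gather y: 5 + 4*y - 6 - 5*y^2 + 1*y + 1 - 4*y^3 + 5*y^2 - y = -4*y^3 + 4*y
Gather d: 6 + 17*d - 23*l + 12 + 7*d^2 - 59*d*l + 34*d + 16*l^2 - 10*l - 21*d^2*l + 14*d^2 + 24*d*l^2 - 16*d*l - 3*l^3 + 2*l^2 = d^2*(21 - 21*l) + d*(24*l^2 - 75*l + 51) - 3*l^3 + 18*l^2 - 33*l + 18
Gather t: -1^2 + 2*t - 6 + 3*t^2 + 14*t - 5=3*t^2 + 16*t - 12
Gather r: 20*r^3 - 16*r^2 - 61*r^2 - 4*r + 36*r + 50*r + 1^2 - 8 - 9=20*r^3 - 77*r^2 + 82*r - 16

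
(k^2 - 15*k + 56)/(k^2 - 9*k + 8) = (k - 7)/(k - 1)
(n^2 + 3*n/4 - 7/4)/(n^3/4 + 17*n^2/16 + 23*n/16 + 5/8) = 4*(4*n^2 + 3*n - 7)/(4*n^3 + 17*n^2 + 23*n + 10)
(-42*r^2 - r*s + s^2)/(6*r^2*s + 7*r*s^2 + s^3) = (-7*r + s)/(s*(r + s))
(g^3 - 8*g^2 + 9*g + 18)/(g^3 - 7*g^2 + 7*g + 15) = (g - 6)/(g - 5)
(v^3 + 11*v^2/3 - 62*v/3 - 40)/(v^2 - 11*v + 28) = (v^2 + 23*v/3 + 10)/(v - 7)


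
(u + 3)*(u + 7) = u^2 + 10*u + 21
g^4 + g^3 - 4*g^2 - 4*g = g*(g - 2)*(g + 1)*(g + 2)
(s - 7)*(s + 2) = s^2 - 5*s - 14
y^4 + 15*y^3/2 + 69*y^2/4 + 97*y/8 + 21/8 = (y + 1/2)^2*(y + 3)*(y + 7/2)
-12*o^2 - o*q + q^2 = (-4*o + q)*(3*o + q)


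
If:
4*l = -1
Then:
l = -1/4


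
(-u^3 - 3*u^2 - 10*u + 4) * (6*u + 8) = -6*u^4 - 26*u^3 - 84*u^2 - 56*u + 32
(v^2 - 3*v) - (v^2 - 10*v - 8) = 7*v + 8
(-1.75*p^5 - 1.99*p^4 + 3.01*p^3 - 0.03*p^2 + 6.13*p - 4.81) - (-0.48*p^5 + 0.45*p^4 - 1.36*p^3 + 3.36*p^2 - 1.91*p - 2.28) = -1.27*p^5 - 2.44*p^4 + 4.37*p^3 - 3.39*p^2 + 8.04*p - 2.53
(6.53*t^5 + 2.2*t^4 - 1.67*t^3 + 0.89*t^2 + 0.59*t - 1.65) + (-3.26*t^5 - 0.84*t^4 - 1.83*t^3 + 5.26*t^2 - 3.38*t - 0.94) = 3.27*t^5 + 1.36*t^4 - 3.5*t^3 + 6.15*t^2 - 2.79*t - 2.59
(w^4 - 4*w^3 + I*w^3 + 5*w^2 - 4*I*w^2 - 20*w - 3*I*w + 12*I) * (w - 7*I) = w^5 - 4*w^4 - 6*I*w^4 + 12*w^3 + 24*I*w^3 - 48*w^2 - 38*I*w^2 - 21*w + 152*I*w + 84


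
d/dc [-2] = 0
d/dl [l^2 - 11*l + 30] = 2*l - 11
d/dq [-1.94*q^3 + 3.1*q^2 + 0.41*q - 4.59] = -5.82*q^2 + 6.2*q + 0.41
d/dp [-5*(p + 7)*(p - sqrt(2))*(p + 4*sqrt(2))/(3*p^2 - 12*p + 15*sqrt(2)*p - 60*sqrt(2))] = 5*(-p^4 - 10*sqrt(2)*p^3 + 8*p^3 - 10*p^2 + 58*sqrt(2)*p^2 + 128*p + 280*sqrt(2)*p - 440*sqrt(2) + 1064)/(3*(p^4 - 8*p^3 + 10*sqrt(2)*p^3 - 80*sqrt(2)*p^2 + 66*p^2 - 400*p + 160*sqrt(2)*p + 800))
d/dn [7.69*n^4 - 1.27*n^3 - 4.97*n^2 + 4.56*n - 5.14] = 30.76*n^3 - 3.81*n^2 - 9.94*n + 4.56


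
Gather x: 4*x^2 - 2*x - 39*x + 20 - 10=4*x^2 - 41*x + 10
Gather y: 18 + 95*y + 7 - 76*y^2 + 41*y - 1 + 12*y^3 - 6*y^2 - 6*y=12*y^3 - 82*y^2 + 130*y + 24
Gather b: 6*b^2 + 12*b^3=12*b^3 + 6*b^2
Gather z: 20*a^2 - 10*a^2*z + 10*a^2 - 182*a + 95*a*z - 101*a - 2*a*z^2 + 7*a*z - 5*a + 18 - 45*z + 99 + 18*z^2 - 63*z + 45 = 30*a^2 - 288*a + z^2*(18 - 2*a) + z*(-10*a^2 + 102*a - 108) + 162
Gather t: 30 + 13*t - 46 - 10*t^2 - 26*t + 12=-10*t^2 - 13*t - 4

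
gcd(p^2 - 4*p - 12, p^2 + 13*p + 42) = 1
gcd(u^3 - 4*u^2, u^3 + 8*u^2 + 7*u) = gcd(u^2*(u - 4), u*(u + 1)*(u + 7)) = u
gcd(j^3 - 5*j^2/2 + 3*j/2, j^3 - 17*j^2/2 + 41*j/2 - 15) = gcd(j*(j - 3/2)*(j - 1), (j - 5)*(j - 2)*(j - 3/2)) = j - 3/2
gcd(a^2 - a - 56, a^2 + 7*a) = a + 7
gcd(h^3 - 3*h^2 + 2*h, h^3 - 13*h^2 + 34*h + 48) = 1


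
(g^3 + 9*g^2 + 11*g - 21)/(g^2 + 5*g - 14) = (g^2 + 2*g - 3)/(g - 2)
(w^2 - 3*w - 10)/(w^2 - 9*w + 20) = (w + 2)/(w - 4)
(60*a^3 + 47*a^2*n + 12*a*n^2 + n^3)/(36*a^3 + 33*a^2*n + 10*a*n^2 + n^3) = (5*a + n)/(3*a + n)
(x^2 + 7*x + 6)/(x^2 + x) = (x + 6)/x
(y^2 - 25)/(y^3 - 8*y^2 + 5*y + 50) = (y + 5)/(y^2 - 3*y - 10)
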